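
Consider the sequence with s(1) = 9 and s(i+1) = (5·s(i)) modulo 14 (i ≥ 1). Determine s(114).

We have s(1) = 9; s(2) = 3; s(3) = 1; s(4) = 5; s(5) = 11; s(6) = 13; s(7) = 9.
The sequence repeats with period 6.
So s(114) = s(1 + ((114-1) mod 6)) = s(6) = 13.

13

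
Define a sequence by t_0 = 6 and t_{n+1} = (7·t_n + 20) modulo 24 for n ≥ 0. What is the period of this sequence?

t_0 = 6, t_1 = 14, t_2 = 22, t_3 = 6.
The sequence repeats with period 3.

3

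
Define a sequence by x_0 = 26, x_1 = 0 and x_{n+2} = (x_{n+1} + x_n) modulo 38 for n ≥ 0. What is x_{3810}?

34

x_0 = 26, x_1 = 0, x_2 = 26, x_3 = 26, x_4 = 14, x_5 = 2, x_6 = 16, x_7 = 18, x_8 = 34, x_9 = 14, x_{10} = 10, x_{11} = 24, x_{12} = 34, x_{13} = 20, x_{14} = 16, x_{15} = 36, x_{16} = 14, x_{17} = 12, x_{18} = 26, x_{19} = 0.
The sequence repeats with period 18.
(3810 - 0) mod 18 = 12, so x_{3810} = x_{12} = 34.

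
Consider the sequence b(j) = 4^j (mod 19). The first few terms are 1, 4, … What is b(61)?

We have b(0) = 1,  b(1) = 4,  b(2) = 16,  b(3) = 7,  b(4) = 9,  b(5) = 17,  b(6) = 11,  b(7) = 6,  b(8) = 5,  b(9) = 1.
Since b(9) = b(0) = 1, the sequence is periodic with period 9.
So b(61) = b(0 + ((61-0) mod 9)) = b(7) = 6.

6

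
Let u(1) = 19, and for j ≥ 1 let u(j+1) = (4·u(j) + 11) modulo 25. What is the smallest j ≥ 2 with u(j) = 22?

4

We have u(1) = 19, u(2) = 12, u(3) = 9, u(4) = 22, u(5) = 24, u(6) = 7, u(7) = 14, u(8) = 17, u(9) = 4, u(10) = 2, u(11) = 19.
The sequence repeats with period 10.
The value 22 first appears (with j ≥ 2) at u(4).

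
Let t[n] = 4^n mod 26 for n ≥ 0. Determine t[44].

We have t[0] = 1; t[1] = 4; t[2] = 16; t[3] = 12; t[4] = 22; t[5] = 10; t[6] = 14; t[7] = 4.
Since t[7] = t[1] = 4, the sequence is eventually periodic: after a pre-period of length 1 it cycles with period 6.
For n ≥ 1, t[n] depends only on (n - 1) mod 6. (44 - 1) mod 6 = 1, so t[44] = t[2] = 16.

16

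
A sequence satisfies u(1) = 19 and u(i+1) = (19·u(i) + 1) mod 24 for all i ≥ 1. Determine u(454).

u(1) = 19, u(2) = 2, u(3) = 15, u(4) = 22, u(5) = 11, u(6) = 18, u(7) = 7, u(8) = 14, u(9) = 3, u(10) = 10, u(11) = 23, u(12) = 6, u(13) = 19.
The sequence repeats with period 12.
(454 - 1) mod 12 = 9, so u(454) = u(10) = 10.

10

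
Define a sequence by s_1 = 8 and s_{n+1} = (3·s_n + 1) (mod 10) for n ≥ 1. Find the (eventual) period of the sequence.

Computing terms: s_1 = 8; s_2 = 5; s_3 = 6; s_4 = 9; s_5 = 8.
Since s_5 = s_1 = 8, the sequence is periodic with period 4.

4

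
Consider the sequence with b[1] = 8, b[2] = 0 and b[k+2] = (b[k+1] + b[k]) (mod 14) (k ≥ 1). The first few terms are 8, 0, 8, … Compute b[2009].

b[1] = 8, b[2] = 0, b[3] = 8, b[4] = 8, b[5] = 2, b[6] = 10, b[7] = 12, b[8] = 8, b[9] = 6, b[10] = 0, b[11] = 6, b[12] = 6, b[13] = 12, b[14] = 4, b[15] = 2, b[16] = 6, b[17] = 8, b[18] = 0.
The sequence repeats with period 16.
(2009 - 1) mod 16 = 8, so b[2009] = b[9] = 6.

6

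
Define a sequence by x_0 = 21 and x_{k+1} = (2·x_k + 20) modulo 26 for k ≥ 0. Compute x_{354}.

4

Computing terms: x_0 = 21; x_1 = 10; x_2 = 14; x_3 = 22; x_4 = 12; x_5 = 18; x_6 = 4; x_7 = 2; x_8 = 24; x_9 = 16; x_{10} = 0; x_{11} = 20; x_{12} = 8; x_{13} = 10.
Since x_{13} = x_1 = 10, the sequence is eventually periodic: after a pre-period of length 1 it cycles with period 12.
For k ≥ 1, x_k depends only on (k - 1) mod 12. (354 - 1) mod 12 = 5, so x_{354} = x_6 = 4.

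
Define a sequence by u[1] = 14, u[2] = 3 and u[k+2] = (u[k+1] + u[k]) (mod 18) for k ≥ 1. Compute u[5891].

We have u[1] = 14,  u[2] = 3,  u[3] = 17,  u[4] = 2,  u[5] = 1,  u[6] = 3,  u[7] = 4,  u[8] = 7,  u[9] = 11,  u[10] = 0,  u[11] = 11,  u[12] = 11,  u[13] = 4,  u[14] = 15,  u[15] = 1,  u[16] = 16,  u[17] = 17,  u[18] = 15,  u[19] = 14,  u[20] = 11,  u[21] = 7,  u[22] = 0,  u[23] = 7,  u[24] = 7,  u[25] = 14,  u[26] = 3.
The sequence repeats with period 24.
So u[5891] = u[1 + ((5891-1) mod 24)] = u[11] = 11.

11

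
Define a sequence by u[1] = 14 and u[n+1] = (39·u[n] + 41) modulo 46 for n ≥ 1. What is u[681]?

Computing terms: u[1] = 14,  u[2] = 35,  u[3] = 26,  u[4] = 43,  u[5] = 16,  u[6] = 21,  u[7] = 32,  u[8] = 1,  u[9] = 34,  u[10] = 33,  u[11] = 40,  u[12] = 37,  u[13] = 12,  u[14] = 3,  u[15] = 20,  u[16] = 39,  u[17] = 44,  u[18] = 9,  u[19] = 24,  u[20] = 11,  u[21] = 10,  u[22] = 17,  u[23] = 14.
The sequence repeats with period 22.
(681 - 1) mod 22 = 20, so u[681] = u[21] = 10.

10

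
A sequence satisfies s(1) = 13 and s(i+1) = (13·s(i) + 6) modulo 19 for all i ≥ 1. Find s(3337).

15

Listing terms: s(1) = 13, s(2) = 4, s(3) = 1, s(4) = 0, s(5) = 6, s(6) = 8, s(7) = 15, s(8) = 11, s(9) = 16, s(10) = 5, s(11) = 14, s(12) = 17, s(13) = 18, s(14) = 12, s(15) = 10, s(16) = 3, s(17) = 7, s(18) = 2, s(19) = 13.
The sequence repeats with period 18.
(3337 - 1) mod 18 = 6, so s(3337) = s(7) = 15.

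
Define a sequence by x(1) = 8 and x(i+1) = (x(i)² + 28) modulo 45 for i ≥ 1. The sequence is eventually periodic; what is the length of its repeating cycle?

x(1) = 8; x(2) = 2; x(3) = 32; x(4) = 17; x(5) = 2.
Since x(5) = x(2) = 2, the sequence is eventually periodic: after a pre-period of length 1 it cycles with period 3.

3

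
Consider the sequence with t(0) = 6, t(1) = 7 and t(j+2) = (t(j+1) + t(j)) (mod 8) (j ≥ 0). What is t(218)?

5

We have t(0) = 6; t(1) = 7; t(2) = 5; t(3) = 4; t(4) = 1; t(5) = 5; t(6) = 6; t(7) = 3; t(8) = 1; t(9) = 4; t(10) = 5; t(11) = 1; t(12) = 6; t(13) = 7.
Since (t(12), t(13)) = (t(0), t(1)) = (6, 7) (two consecutive terms determine the rest), the sequence is periodic with period 12.
(218 - 0) mod 12 = 2, so t(218) = t(2) = 5.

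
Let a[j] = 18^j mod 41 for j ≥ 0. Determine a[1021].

18

Computing terms: a[0] = 1,  a[1] = 18,  a[2] = 37,  a[3] = 10,  a[4] = 16,  a[5] = 1.
The sequence repeats with period 5.
(1021 - 0) mod 5 = 1, so a[1021] = a[1] = 18.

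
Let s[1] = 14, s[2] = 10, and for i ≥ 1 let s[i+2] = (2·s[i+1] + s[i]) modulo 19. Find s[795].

13

Computing terms: s[1] = 14,  s[2] = 10,  s[3] = 15,  s[4] = 2,  s[5] = 0,  s[6] = 2,  s[7] = 4,  s[8] = 10,  s[9] = 5,  s[10] = 1,  s[11] = 7,  s[12] = 15,  s[13] = 18,  s[14] = 13,  s[15] = 6,  s[16] = 6,  s[17] = 18,  s[18] = 4,  s[19] = 7,  s[20] = 18,  s[21] = 5,  s[22] = 9,  s[23] = 4,  s[24] = 17,  s[25] = 0,  s[26] = 17,  s[27] = 15,  s[28] = 9,  s[29] = 14,  s[30] = 18,  s[31] = 12,  s[32] = 4,  s[33] = 1,  s[34] = 6,  s[35] = 13,  s[36] = 13,  s[37] = 1,  s[38] = 15,  s[39] = 12,  s[40] = 1,  s[41] = 14,  s[42] = 10.
Since (s[41], s[42]) = (s[1], s[2]) = (14, 10) (two consecutive terms determine the rest), the sequence is periodic with period 40.
So s[795] = s[1 + ((795-1) mod 40)] = s[35] = 13.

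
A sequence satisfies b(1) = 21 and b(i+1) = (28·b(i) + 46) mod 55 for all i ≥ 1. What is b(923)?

33

Computing terms: b(1) = 21, b(2) = 29, b(3) = 33, b(4) = 35, b(5) = 36, b(6) = 9, b(7) = 23, b(8) = 30, b(9) = 6, b(10) = 49, b(11) = 43, b(12) = 40, b(13) = 11, b(14) = 24, b(15) = 3, b(16) = 20, b(17) = 1, b(18) = 19, b(19) = 28, b(20) = 5, b(21) = 21.
The sequence repeats with period 20.
So b(923) = b(1 + ((923-1) mod 20)) = b(3) = 33.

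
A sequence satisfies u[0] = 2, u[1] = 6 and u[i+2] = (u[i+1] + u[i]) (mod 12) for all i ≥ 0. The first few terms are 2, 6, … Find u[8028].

10

Computing terms: u[0] = 2; u[1] = 6; u[2] = 8; u[3] = 2; u[4] = 10; u[5] = 0; u[6] = 10; u[7] = 10; u[8] = 8; u[9] = 6; u[10] = 2; u[11] = 8; u[12] = 10; u[13] = 6; u[14] = 4; u[15] = 10; u[16] = 2; u[17] = 0; u[18] = 2; u[19] = 2; u[20] = 4; u[21] = 6; u[22] = 10; u[23] = 4; u[24] = 2; u[25] = 6.
The sequence repeats with period 24.
(8028 - 0) mod 24 = 12, so u[8028] = u[12] = 10.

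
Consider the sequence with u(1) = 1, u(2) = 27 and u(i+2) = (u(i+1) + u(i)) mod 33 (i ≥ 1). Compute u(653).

17

Listing terms: u(1) = 1; u(2) = 27; u(3) = 28; u(4) = 22; u(5) = 17; u(6) = 6; u(7) = 23; u(8) = 29; u(9) = 19; u(10) = 15; u(11) = 1; u(12) = 16; u(13) = 17; u(14) = 0; u(15) = 17; u(16) = 17; u(17) = 1; u(18) = 18; u(19) = 19; u(20) = 4; u(21) = 23; u(22) = 27; u(23) = 17; u(24) = 11; u(25) = 28; u(26) = 6; u(27) = 1; u(28) = 7; u(29) = 8; u(30) = 15; u(31) = 23; u(32) = 5; u(33) = 28; u(34) = 0; u(35) = 28; u(36) = 28; u(37) = 23; u(38) = 18; u(39) = 8; u(40) = 26; u(41) = 1; u(42) = 27.
The sequence repeats with period 40.
(653 - 1) mod 40 = 12, so u(653) = u(13) = 17.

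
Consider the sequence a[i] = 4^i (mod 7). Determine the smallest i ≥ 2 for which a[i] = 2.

a[1] = 4,  a[2] = 2,  a[3] = 1,  a[4] = 4.
Since a[4] = a[1] = 4, the sequence is periodic with period 3.
The value 2 first appears (with i ≥ 2) at a[2].

2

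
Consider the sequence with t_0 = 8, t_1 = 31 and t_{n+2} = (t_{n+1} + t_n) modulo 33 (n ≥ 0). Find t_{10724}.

10

t_0 = 8,  t_1 = 31,  t_2 = 6,  t_3 = 4,  t_4 = 10,  t_5 = 14,  t_6 = 24,  t_7 = 5,  t_8 = 29,  t_9 = 1,  t_{10} = 30,  t_{11} = 31,  t_{12} = 28,  t_{13} = 26,  t_{14} = 21,  t_{15} = 14,  t_{16} = 2,  t_{17} = 16,  t_{18} = 18,  t_{19} = 1,  t_{20} = 19,  t_{21} = 20,  t_{22} = 6,  t_{23} = 26,  t_{24} = 32,  t_{25} = 25,  t_{26} = 24,  t_{27} = 16,  t_{28} = 7,  t_{29} = 23,  t_{30} = 30,  t_{31} = 20,  t_{32} = 17,  t_{33} = 4,  t_{34} = 21,  t_{35} = 25,  t_{36} = 13,  t_{37} = 5,  t_{38} = 18,  t_{39} = 23,  t_{40} = 8,  t_{41} = 31.
The sequence repeats with period 40.
So t_{10724} = t_{0 + ((10724-0) mod 40)} = t_4 = 10.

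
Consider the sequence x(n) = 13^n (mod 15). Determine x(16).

1

Listing terms: x(0) = 1, x(1) = 13, x(2) = 4, x(3) = 7, x(4) = 1.
Since x(4) = x(0) = 1, the sequence is periodic with period 4.
So x(16) = x(0 + ((16-0) mod 4)) = x(0) = 1.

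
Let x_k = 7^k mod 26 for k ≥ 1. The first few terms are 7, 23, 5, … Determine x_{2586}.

25

Listing terms: x_1 = 7,  x_2 = 23,  x_3 = 5,  x_4 = 9,  x_5 = 11,  x_6 = 25,  x_7 = 19,  x_8 = 3,  x_9 = 21,  x_{10} = 17,  x_{11} = 15,  x_{12} = 1,  x_{13} = 7.
The sequence repeats with period 12.
(2586 - 1) mod 12 = 5, so x_{2586} = x_6 = 25.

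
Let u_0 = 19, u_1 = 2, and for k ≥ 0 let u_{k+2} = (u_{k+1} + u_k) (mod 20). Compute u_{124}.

Computing terms: u_0 = 19; u_1 = 2; u_2 = 1; u_3 = 3; u_4 = 4; u_5 = 7; u_6 = 11; u_7 = 18; u_8 = 9; u_9 = 7; u_{10} = 16; u_{11} = 3; u_{12} = 19; u_{13} = 2.
The sequence repeats with period 12.
(124 - 0) mod 12 = 4, so u_{124} = u_4 = 4.

4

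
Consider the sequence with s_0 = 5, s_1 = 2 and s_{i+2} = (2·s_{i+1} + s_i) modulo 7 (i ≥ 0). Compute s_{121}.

2

We have s_0 = 5; s_1 = 2; s_2 = 2; s_3 = 6; s_4 = 0; s_5 = 6; s_6 = 5; s_7 = 2.
Since (s_6, s_7) = (s_0, s_1) = (5, 2) (two consecutive terms determine the rest), the sequence is periodic with period 6.
(121 - 0) mod 6 = 1, so s_{121} = s_1 = 2.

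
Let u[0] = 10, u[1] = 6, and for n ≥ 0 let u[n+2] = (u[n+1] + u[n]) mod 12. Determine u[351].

Computing terms: u[0] = 10,  u[1] = 6,  u[2] = 4,  u[3] = 10,  u[4] = 2,  u[5] = 0,  u[6] = 2,  u[7] = 2,  u[8] = 4,  u[9] = 6,  u[10] = 10,  u[11] = 4,  u[12] = 2,  u[13] = 6,  u[14] = 8,  u[15] = 2,  u[16] = 10,  u[17] = 0,  u[18] = 10,  u[19] = 10,  u[20] = 8,  u[21] = 6,  u[22] = 2,  u[23] = 8,  u[24] = 10,  u[25] = 6.
The sequence repeats with period 24.
So u[351] = u[0 + ((351-0) mod 24)] = u[15] = 2.

2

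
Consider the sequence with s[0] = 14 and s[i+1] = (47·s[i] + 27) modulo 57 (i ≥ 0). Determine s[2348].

26

Listing terms: s[0] = 14; s[1] = 1; s[2] = 17; s[3] = 28; s[4] = 32; s[5] = 49; s[6] = 50; s[7] = 40; s[8] = 26; s[9] = 52; s[10] = 20; s[11] = 55; s[12] = 47; s[13] = 13; s[14] = 11; s[15] = 31; s[16] = 2; s[17] = 7; s[18] = 14.
The sequence repeats with period 18.
(2348 - 0) mod 18 = 8, so s[2348] = s[8] = 26.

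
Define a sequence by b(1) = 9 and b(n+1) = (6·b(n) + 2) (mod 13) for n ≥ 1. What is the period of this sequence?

12

Listing terms: b(1) = 9; b(2) = 4; b(3) = 0; b(4) = 2; b(5) = 1; b(6) = 8; b(7) = 11; b(8) = 3; b(9) = 7; b(10) = 5; b(11) = 6; b(12) = 12; b(13) = 9.
The sequence repeats with period 12.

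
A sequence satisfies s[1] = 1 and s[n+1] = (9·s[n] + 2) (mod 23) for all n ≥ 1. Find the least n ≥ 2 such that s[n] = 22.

8

We have s[1] = 1, s[2] = 11, s[3] = 9, s[4] = 14, s[5] = 13, s[6] = 4, s[7] = 15, s[8] = 22, s[9] = 16, s[10] = 8, s[11] = 5, s[12] = 1.
The sequence repeats with period 11.
The value 22 first appears (with n ≥ 2) at s[8].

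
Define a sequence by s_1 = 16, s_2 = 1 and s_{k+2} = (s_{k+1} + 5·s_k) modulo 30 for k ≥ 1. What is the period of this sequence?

s_1 = 16; s_2 = 1; s_3 = 21; s_4 = 26; s_5 = 11; s_6 = 21; s_7 = 16; s_8 = 1.
Since (s_7, s_8) = (s_1, s_2) = (16, 1) (two consecutive terms determine the rest), the sequence is periodic with period 6.

6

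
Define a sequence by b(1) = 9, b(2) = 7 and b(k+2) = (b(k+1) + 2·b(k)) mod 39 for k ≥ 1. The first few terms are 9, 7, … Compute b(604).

0

Computing terms: b(1) = 9; b(2) = 7; b(3) = 25; b(4) = 0; b(5) = 11; b(6) = 11; b(7) = 33; b(8) = 16; b(9) = 4; b(10) = 36; b(11) = 5; b(12) = 38; b(13) = 9; b(14) = 7.
Since (b(13), b(14)) = (b(1), b(2)) = (9, 7) (two consecutive terms determine the rest), the sequence is periodic with period 12.
(604 - 1) mod 12 = 3, so b(604) = b(4) = 0.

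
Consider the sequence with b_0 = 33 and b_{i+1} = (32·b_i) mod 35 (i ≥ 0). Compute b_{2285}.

Computing terms: b_0 = 33; b_1 = 6; b_2 = 17; b_3 = 19; b_4 = 13; b_5 = 31; b_6 = 12; b_7 = 34; b_8 = 3; b_9 = 26; b_{10} = 27; b_{11} = 24; b_{12} = 33.
The sequence repeats with period 12.
(2285 - 0) mod 12 = 5, so b_{2285} = b_5 = 31.

31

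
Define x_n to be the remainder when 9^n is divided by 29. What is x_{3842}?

x_1 = 9,  x_2 = 23,  x_3 = 4,  x_4 = 7,  x_5 = 5,  x_6 = 16,  x_7 = 28,  x_8 = 20,  x_9 = 6,  x_{10} = 25,  x_{11} = 22,  x_{12} = 24,  x_{13} = 13,  x_{14} = 1,  x_{15} = 9.
Since x_{15} = x_1 = 9, the sequence is periodic with period 14.
So x_{3842} = x_{1 + ((3842-1) mod 14)} = x_6 = 16.

16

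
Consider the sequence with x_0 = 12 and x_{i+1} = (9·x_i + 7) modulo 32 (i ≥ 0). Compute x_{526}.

22

We have x_0 = 12, x_1 = 19, x_2 = 18, x_3 = 9, x_4 = 24, x_5 = 31, x_6 = 30, x_7 = 21, x_8 = 4, x_9 = 11, x_{10} = 10, x_{11} = 1, x_{12} = 16, x_{13} = 23, x_{14} = 22, x_{15} = 13, x_{16} = 28, x_{17} = 3, x_{18} = 2, x_{19} = 25, x_{20} = 8, x_{21} = 15, x_{22} = 14, x_{23} = 5, x_{24} = 20, x_{25} = 27, x_{26} = 26, x_{27} = 17, x_{28} = 0, x_{29} = 7, x_{30} = 6, x_{31} = 29, x_{32} = 12.
Since x_{32} = x_0 = 12, the sequence is periodic with period 32.
(526 - 0) mod 32 = 14, so x_{526} = x_{14} = 22.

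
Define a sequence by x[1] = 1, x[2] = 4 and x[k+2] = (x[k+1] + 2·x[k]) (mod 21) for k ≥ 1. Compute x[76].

Listing terms: x[1] = 1, x[2] = 4, x[3] = 6, x[4] = 14, x[5] = 5, x[6] = 12, x[7] = 1, x[8] = 4.
The sequence repeats with period 6.
(76 - 1) mod 6 = 3, so x[76] = x[4] = 14.

14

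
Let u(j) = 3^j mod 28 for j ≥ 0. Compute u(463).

3

Computing terms: u(0) = 1; u(1) = 3; u(2) = 9; u(3) = 27; u(4) = 25; u(5) = 19; u(6) = 1.
Since u(6) = u(0) = 1, the sequence is periodic with period 6.
(463 - 0) mod 6 = 1, so u(463) = u(1) = 3.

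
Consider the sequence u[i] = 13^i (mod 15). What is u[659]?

7

Computing terms: u[1] = 13; u[2] = 4; u[3] = 7; u[4] = 1; u[5] = 13.
Since u[5] = u[1] = 13, the sequence is periodic with period 4.
(659 - 1) mod 4 = 2, so u[659] = u[3] = 7.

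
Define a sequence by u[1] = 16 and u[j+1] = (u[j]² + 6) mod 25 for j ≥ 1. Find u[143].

17

u[1] = 16; u[2] = 12; u[3] = 0; u[4] = 6; u[5] = 17; u[6] = 20; u[7] = 6.
Since u[7] = u[4] = 6, the sequence is eventually periodic: after a pre-period of length 3 it cycles with period 3.
For j ≥ 4, u[j] depends only on (j - 4) mod 3. (143 - 4) mod 3 = 1, so u[143] = u[5] = 17.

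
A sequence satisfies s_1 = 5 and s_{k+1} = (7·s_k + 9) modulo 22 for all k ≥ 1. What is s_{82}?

s_1 = 5, s_2 = 0, s_3 = 9, s_4 = 6, s_5 = 7, s_6 = 14, s_7 = 19, s_8 = 10, s_9 = 13, s_{10} = 12, s_{11} = 5.
The sequence repeats with period 10.
(82 - 1) mod 10 = 1, so s_{82} = s_2 = 0.

0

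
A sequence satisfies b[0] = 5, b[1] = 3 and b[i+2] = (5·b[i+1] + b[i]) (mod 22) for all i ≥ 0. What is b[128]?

2

b[0] = 5; b[1] = 3; b[2] = 20; b[3] = 15; b[4] = 7; b[5] = 6; b[6] = 15; b[7] = 15; b[8] = 2; b[9] = 3; b[10] = 17; b[11] = 0; b[12] = 17; b[13] = 19; b[14] = 2; b[15] = 7; b[16] = 15; b[17] = 16; b[18] = 7; b[19] = 7; b[20] = 20; b[21] = 19; b[22] = 5; b[23] = 0; b[24] = 5; b[25] = 3.
Since (b[24], b[25]) = (b[0], b[1]) = (5, 3) (two consecutive terms determine the rest), the sequence is periodic with period 24.
So b[128] = b[0 + ((128-0) mod 24)] = b[8] = 2.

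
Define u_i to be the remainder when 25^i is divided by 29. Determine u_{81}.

u_0 = 1; u_1 = 25; u_2 = 16; u_3 = 23; u_4 = 24; u_5 = 20; u_6 = 7; u_7 = 1.
Since u_7 = u_0 = 1, the sequence is periodic with period 7.
So u_{81} = u_{0 + ((81-0) mod 7)} = u_4 = 24.

24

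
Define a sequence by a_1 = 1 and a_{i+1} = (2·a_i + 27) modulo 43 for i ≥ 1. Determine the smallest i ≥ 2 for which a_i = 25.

Computing terms: a_1 = 1, a_2 = 29, a_3 = 42, a_4 = 25, a_5 = 34, a_6 = 9, a_7 = 2, a_8 = 31, a_9 = 3, a_{10} = 33, a_{11} = 7, a_{12} = 41, a_{13} = 23, a_{14} = 30, a_{15} = 1.
Since a_{15} = a_1 = 1, the sequence is periodic with period 14.
The value 25 first appears (with i ≥ 2) at a_4.

4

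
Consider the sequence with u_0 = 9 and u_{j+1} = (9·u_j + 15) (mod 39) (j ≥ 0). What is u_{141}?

9

u_0 = 9; u_1 = 18; u_2 = 21; u_3 = 9.
The sequence repeats with period 3.
So u_{141} = u_{0 + ((141-0) mod 3)} = u_0 = 9.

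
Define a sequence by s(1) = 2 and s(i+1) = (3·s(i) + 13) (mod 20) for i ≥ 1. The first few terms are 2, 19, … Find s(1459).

10

Computing terms: s(1) = 2,  s(2) = 19,  s(3) = 10,  s(4) = 3,  s(5) = 2.
The sequence repeats with period 4.
(1459 - 1) mod 4 = 2, so s(1459) = s(3) = 10.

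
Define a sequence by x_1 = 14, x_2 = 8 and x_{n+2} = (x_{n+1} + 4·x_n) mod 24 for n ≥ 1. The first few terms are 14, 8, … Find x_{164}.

We have x_1 = 14; x_2 = 8; x_3 = 16; x_4 = 0; x_5 = 16; x_6 = 16; x_7 = 8; x_8 = 0; x_9 = 8; x_{10} = 8; x_{11} = 16.
Since (x_{10}, x_{11}) = (x_2, x_3) = (8, 16) (two consecutive terms determine the rest), the sequence is eventually periodic: after a pre-period of length 1 it cycles with period 8.
For n ≥ 2, x_n depends only on (n - 2) mod 8. (164 - 2) mod 8 = 2, so x_{164} = x_4 = 0.

0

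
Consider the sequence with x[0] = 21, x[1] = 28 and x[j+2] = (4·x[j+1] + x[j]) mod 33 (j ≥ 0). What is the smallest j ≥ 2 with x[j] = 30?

We have x[0] = 21, x[1] = 28, x[2] = 1, x[3] = 32, x[4] = 30, x[5] = 20, x[6] = 11, x[7] = 31, x[8] = 3, x[9] = 10, x[10] = 10, x[11] = 17, x[12] = 12, x[13] = 32, x[14] = 8, x[15] = 31, x[16] = 0, x[17] = 31, x[18] = 25, x[19] = 32, x[20] = 21, x[21] = 17, x[22] = 23, x[23] = 10, x[24] = 30, x[25] = 31, x[26] = 22, x[27] = 20, x[28] = 3, x[29] = 32, x[30] = 32, x[31] = 28, x[32] = 12, x[33] = 10, x[34] = 19, x[35] = 20, x[36] = 0, x[37] = 20, x[38] = 14, x[39] = 10, x[40] = 21, x[41] = 28.
The sequence repeats with period 40.
The value 30 first appears (with j ≥ 2) at x[4].

4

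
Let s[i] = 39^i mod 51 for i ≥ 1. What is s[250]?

We have s[1] = 39,  s[2] = 42,  s[3] = 6,  s[4] = 30,  s[5] = 48,  s[6] = 36,  s[7] = 27,  s[8] = 33,  s[9] = 12,  s[10] = 9,  s[11] = 45,  s[12] = 21,  s[13] = 3,  s[14] = 15,  s[15] = 24,  s[16] = 18,  s[17] = 39.
Since s[17] = s[1] = 39, the sequence is periodic with period 16.
So s[250] = s[1 + ((250-1) mod 16)] = s[10] = 9.

9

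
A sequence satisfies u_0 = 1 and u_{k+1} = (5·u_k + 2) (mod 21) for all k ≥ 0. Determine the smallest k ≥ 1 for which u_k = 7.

1

We have u_0 = 1,  u_1 = 7,  u_2 = 16,  u_3 = 19,  u_4 = 13,  u_5 = 4,  u_6 = 1.
The sequence repeats with period 6.
The value 7 first appears (with k ≥ 1) at u_1.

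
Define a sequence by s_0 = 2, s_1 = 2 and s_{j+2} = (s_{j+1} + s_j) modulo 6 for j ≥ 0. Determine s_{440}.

2

Listing terms: s_0 = 2,  s_1 = 2,  s_2 = 4,  s_3 = 0,  s_4 = 4,  s_5 = 4,  s_6 = 2,  s_7 = 0,  s_8 = 2,  s_9 = 2.
Since (s_8, s_9) = (s_0, s_1) = (2, 2) (two consecutive terms determine the rest), the sequence is periodic with period 8.
So s_{440} = s_{0 + ((440-0) mod 8)} = s_0 = 2.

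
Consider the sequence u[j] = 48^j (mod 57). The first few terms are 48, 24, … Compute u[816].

Computing terms: u[1] = 48; u[2] = 24; u[3] = 12; u[4] = 6; u[5] = 3; u[6] = 30; u[7] = 15; u[8] = 36; u[9] = 18; u[10] = 9; u[11] = 33; u[12] = 45; u[13] = 51; u[14] = 54; u[15] = 27; u[16] = 42; u[17] = 21; u[18] = 39; u[19] = 48.
The sequence repeats with period 18.
So u[816] = u[1 + ((816-1) mod 18)] = u[6] = 30.

30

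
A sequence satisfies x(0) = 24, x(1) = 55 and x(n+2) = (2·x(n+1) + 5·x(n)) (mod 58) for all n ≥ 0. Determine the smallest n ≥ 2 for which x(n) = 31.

9

Listing terms: x(0) = 24, x(1) = 55, x(2) = 56, x(3) = 39, x(4) = 10, x(5) = 41, x(6) = 16, x(7) = 5, x(8) = 32, x(9) = 31, x(10) = 48, x(11) = 19, x(12) = 46, x(13) = 13, x(14) = 24, x(15) = 55.
The sequence repeats with period 14.
The value 31 first appears (with n ≥ 2) at x(9).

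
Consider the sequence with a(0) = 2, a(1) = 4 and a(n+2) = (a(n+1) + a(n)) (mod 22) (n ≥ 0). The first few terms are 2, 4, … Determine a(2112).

6

Listing terms: a(0) = 2, a(1) = 4, a(2) = 6, a(3) = 10, a(4) = 16, a(5) = 4, a(6) = 20, a(7) = 2, a(8) = 0, a(9) = 2, a(10) = 2, a(11) = 4.
Since (a(10), a(11)) = (a(0), a(1)) = (2, 4) (two consecutive terms determine the rest), the sequence is periodic with period 10.
(2112 - 0) mod 10 = 2, so a(2112) = a(2) = 6.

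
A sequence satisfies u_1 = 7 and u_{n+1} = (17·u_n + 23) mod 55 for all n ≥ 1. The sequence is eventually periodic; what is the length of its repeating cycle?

Listing terms: u_1 = 7, u_2 = 32, u_3 = 17, u_4 = 37, u_5 = 47, u_6 = 52, u_7 = 27, u_8 = 42, u_9 = 22, u_{10} = 12, u_{11} = 7.
Since u_{11} = u_1 = 7, the sequence is periodic with period 10.

10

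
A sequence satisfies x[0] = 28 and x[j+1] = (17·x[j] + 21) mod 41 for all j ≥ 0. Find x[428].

14

Computing terms: x[0] = 28; x[1] = 5; x[2] = 24; x[3] = 19; x[4] = 16; x[5] = 6; x[6] = 0; x[7] = 21; x[8] = 9; x[9] = 10; x[10] = 27; x[11] = 29; x[12] = 22; x[13] = 26; x[14] = 12; x[15] = 20; x[16] = 33; x[17] = 8; x[18] = 34; x[19] = 25; x[20] = 36; x[21] = 18; x[22] = 40; x[23] = 4; x[24] = 7; x[25] = 17; x[26] = 23; x[27] = 2; x[28] = 14; x[29] = 13; x[30] = 37; x[31] = 35; x[32] = 1; x[33] = 38; x[34] = 11; x[35] = 3; x[36] = 31; x[37] = 15; x[38] = 30; x[39] = 39; x[40] = 28.
The sequence repeats with period 40.
So x[428] = x[0 + ((428-0) mod 40)] = x[28] = 14.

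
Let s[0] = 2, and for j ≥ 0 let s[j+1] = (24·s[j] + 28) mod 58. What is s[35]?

2

s[0] = 2,  s[1] = 18,  s[2] = 54,  s[3] = 48,  s[4] = 20,  s[5] = 44,  s[6] = 40,  s[7] = 2.
Since s[7] = s[0] = 2, the sequence is periodic with period 7.
(35 - 0) mod 7 = 0, so s[35] = s[0] = 2.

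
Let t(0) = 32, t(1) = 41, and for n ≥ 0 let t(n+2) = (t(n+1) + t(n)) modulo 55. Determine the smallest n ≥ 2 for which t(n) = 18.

We have t(0) = 32, t(1) = 41, t(2) = 18, t(3) = 4, t(4) = 22, t(5) = 26, t(6) = 48, t(7) = 19, t(8) = 12, t(9) = 31, t(10) = 43, t(11) = 19, t(12) = 7, t(13) = 26, t(14) = 33, t(15) = 4, t(16) = 37, t(17) = 41, t(18) = 23, t(19) = 9, t(20) = 32, t(21) = 41.
The sequence repeats with period 20.
The value 18 first appears (with n ≥ 2) at t(2).

2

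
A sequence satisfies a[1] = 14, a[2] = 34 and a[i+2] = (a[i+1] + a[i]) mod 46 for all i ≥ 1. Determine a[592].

Computing terms: a[1] = 14,  a[2] = 34,  a[3] = 2,  a[4] = 36,  a[5] = 38,  a[6] = 28,  a[7] = 20,  a[8] = 2,  a[9] = 22,  a[10] = 24,  a[11] = 0,  a[12] = 24,  a[13] = 24,  a[14] = 2,  a[15] = 26,  a[16] = 28,  a[17] = 8,  a[18] = 36,  a[19] = 44,  a[20] = 34,  a[21] = 32,  a[22] = 20,  a[23] = 6,  a[24] = 26,  a[25] = 32,  a[26] = 12,  a[27] = 44,  a[28] = 10,  a[29] = 8,  a[30] = 18,  a[31] = 26,  a[32] = 44,  a[33] = 24,  a[34] = 22,  a[35] = 0,  a[36] = 22,  a[37] = 22,  a[38] = 44,  a[39] = 20,  a[40] = 18,  a[41] = 38,  a[42] = 10,  a[43] = 2,  a[44] = 12,  a[45] = 14,  a[46] = 26,  a[47] = 40,  a[48] = 20,  a[49] = 14,  a[50] = 34.
The sequence repeats with period 48.
(592 - 1) mod 48 = 15, so a[592] = a[16] = 28.

28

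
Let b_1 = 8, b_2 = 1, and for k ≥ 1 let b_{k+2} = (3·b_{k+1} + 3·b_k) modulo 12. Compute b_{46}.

Computing terms: b_1 = 8, b_2 = 1, b_3 = 3, b_4 = 0, b_5 = 9, b_6 = 3, b_7 = 0.
Since (b_6, b_7) = (b_3, b_4) = (3, 0) (two consecutive terms determine the rest), the sequence is eventually periodic: after a pre-period of length 2 it cycles with period 3.
For k ≥ 3, b_k depends only on (k - 3) mod 3. (46 - 3) mod 3 = 1, so b_{46} = b_4 = 0.

0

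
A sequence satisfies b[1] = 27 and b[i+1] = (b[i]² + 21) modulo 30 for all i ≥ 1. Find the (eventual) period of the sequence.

6

b[1] = 27, b[2] = 0, b[3] = 21, b[4] = 12, b[5] = 15, b[6] = 6, b[7] = 27.
Since b[7] = b[1] = 27, the sequence is periodic with period 6.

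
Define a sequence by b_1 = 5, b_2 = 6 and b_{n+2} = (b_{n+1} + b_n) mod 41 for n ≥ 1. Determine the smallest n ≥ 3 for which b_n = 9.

b_1 = 5,  b_2 = 6,  b_3 = 11,  b_4 = 17,  b_5 = 28,  b_6 = 4,  b_7 = 32,  b_8 = 36,  b_9 = 27,  b_{10} = 22,  b_{11} = 8,  b_{12} = 30,  b_{13} = 38,  b_{14} = 27,  b_{15} = 24,  b_{16} = 10,  b_{17} = 34,  b_{18} = 3,  b_{19} = 37,  b_{20} = 40,  b_{21} = 36,  b_{22} = 35,  b_{23} = 30,  b_{24} = 24,  b_{25} = 13,  b_{26} = 37,  b_{27} = 9,  b_{28} = 5,  b_{29} = 14,  b_{30} = 19,  b_{31} = 33,  b_{32} = 11,  b_{33} = 3,  b_{34} = 14,  b_{35} = 17,  b_{36} = 31,  b_{37} = 7,  b_{38} = 38,  b_{39} = 4,  b_{40} = 1,  b_{41} = 5,  b_{42} = 6.
The sequence repeats with period 40.
The value 9 first appears (with n ≥ 3) at b_{27}.

27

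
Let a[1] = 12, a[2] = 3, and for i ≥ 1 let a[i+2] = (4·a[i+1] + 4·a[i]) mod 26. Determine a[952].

2

We have a[1] = 12, a[2] = 3, a[3] = 8, a[4] = 18, a[5] = 0, a[6] = 20, a[7] = 2, a[8] = 10, a[9] = 22, a[10] = 24, a[11] = 2, a[12] = 0, a[13] = 8, a[14] = 6, a[15] = 4, a[16] = 14, a[17] = 20, a[18] = 6, a[19] = 0, a[20] = 24, a[21] = 18, a[22] = 12, a[23] = 16, a[24] = 8, a[25] = 18.
Since (a[24], a[25]) = (a[3], a[4]) = (8, 18) (two consecutive terms determine the rest), the sequence is eventually periodic: after a pre-period of length 2 it cycles with period 21.
For i ≥ 3, a[i] depends only on (i - 3) mod 21. (952 - 3) mod 21 = 4, so a[952] = a[7] = 2.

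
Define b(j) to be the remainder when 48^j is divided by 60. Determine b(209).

We have b(1) = 48,  b(2) = 24,  b(3) = 12,  b(4) = 36,  b(5) = 48.
The sequence repeats with period 4.
So b(209) = b(1 + ((209-1) mod 4)) = b(1) = 48.

48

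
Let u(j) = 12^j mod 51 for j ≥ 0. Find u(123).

Computing terms: u(0) = 1,  u(1) = 12,  u(2) = 42,  u(3) = 45,  u(4) = 30,  u(5) = 3,  u(6) = 36,  u(7) = 24,  u(8) = 33,  u(9) = 39,  u(10) = 9,  u(11) = 6,  u(12) = 21,  u(13) = 48,  u(14) = 15,  u(15) = 27,  u(16) = 18,  u(17) = 12.
Since u(17) = u(1) = 12, the sequence is eventually periodic: after a pre-period of length 1 it cycles with period 16.
For j ≥ 1, u(j) depends only on (j - 1) mod 16. (123 - 1) mod 16 = 10, so u(123) = u(11) = 6.

6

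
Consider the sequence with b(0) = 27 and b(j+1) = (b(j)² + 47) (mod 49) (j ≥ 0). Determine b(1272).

27

Listing terms: b(0) = 27; b(1) = 41; b(2) = 13; b(3) = 20; b(4) = 6; b(5) = 34; b(6) = 27.
The sequence repeats with period 6.
So b(1272) = b(0 + ((1272-0) mod 6)) = b(0) = 27.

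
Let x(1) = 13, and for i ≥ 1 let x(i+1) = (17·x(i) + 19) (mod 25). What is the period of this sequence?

x(1) = 13; x(2) = 15; x(3) = 24; x(4) = 2; x(5) = 3; x(6) = 20; x(7) = 9; x(8) = 22; x(9) = 18; x(10) = 0; x(11) = 19; x(12) = 17; x(13) = 8; x(14) = 5; x(15) = 4; x(16) = 12; x(17) = 23; x(18) = 10; x(19) = 14; x(20) = 7; x(21) = 13.
Since x(21) = x(1) = 13, the sequence is periodic with period 20.

20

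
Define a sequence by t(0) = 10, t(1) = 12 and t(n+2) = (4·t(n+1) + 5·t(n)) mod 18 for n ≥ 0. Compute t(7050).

16

t(0) = 10; t(1) = 12; t(2) = 8; t(3) = 2; t(4) = 12; t(5) = 4; t(6) = 4; t(7) = 0; t(8) = 2; t(9) = 8; t(10) = 6; t(11) = 10; t(12) = 16; t(13) = 6; t(14) = 14; t(15) = 14; t(16) = 0; t(17) = 16; t(18) = 10; t(19) = 12.
The sequence repeats with period 18.
So t(7050) = t(0 + ((7050-0) mod 18)) = t(12) = 16.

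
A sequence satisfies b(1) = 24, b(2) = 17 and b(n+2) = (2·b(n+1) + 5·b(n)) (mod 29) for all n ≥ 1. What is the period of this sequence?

14

We have b(1) = 24; b(2) = 17; b(3) = 9; b(4) = 16; b(5) = 19; b(6) = 2; b(7) = 12; b(8) = 5; b(9) = 12; b(10) = 20; b(11) = 13; b(12) = 10; b(13) = 27; b(14) = 17; b(15) = 24; b(16) = 17.
The sequence repeats with period 14.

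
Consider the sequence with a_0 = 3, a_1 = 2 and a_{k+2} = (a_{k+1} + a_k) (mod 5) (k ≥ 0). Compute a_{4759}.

4

a_0 = 3, a_1 = 2, a_2 = 0, a_3 = 2, a_4 = 2, a_5 = 4, a_6 = 1, a_7 = 0, a_8 = 1, a_9 = 1, a_{10} = 2, a_{11} = 3, a_{12} = 0, a_{13} = 3, a_{14} = 3, a_{15} = 1, a_{16} = 4, a_{17} = 0, a_{18} = 4, a_{19} = 4, a_{20} = 3, a_{21} = 2.
The sequence repeats with period 20.
So a_{4759} = a_{0 + ((4759-0) mod 20)} = a_{19} = 4.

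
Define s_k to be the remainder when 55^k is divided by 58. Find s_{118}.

Computing terms: s_0 = 1, s_1 = 55, s_2 = 9, s_3 = 31, s_4 = 23, s_5 = 47, s_6 = 33, s_7 = 17, s_8 = 7, s_9 = 37, s_{10} = 5, s_{11} = 43, s_{12} = 45, s_{13} = 39, s_{14} = 57, s_{15} = 3, s_{16} = 49, s_{17} = 27, s_{18} = 35, s_{19} = 11, s_{20} = 25, s_{21} = 41, s_{22} = 51, s_{23} = 21, s_{24} = 53, s_{25} = 15, s_{26} = 13, s_{27} = 19, s_{28} = 1.
The sequence repeats with period 28.
So s_{118} = s_{0 + ((118-0) mod 28)} = s_6 = 33.

33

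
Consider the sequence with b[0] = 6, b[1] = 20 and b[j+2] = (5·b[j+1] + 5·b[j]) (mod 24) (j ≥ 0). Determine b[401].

22

b[0] = 6; b[1] = 20; b[2] = 10; b[3] = 6; b[4] = 8; b[5] = 22; b[6] = 6; b[7] = 20.
The sequence repeats with period 6.
So b[401] = b[0 + ((401-0) mod 6)] = b[5] = 22.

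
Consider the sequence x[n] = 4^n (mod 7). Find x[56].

Computing terms: x[1] = 4, x[2] = 2, x[3] = 1, x[4] = 4.
Since x[4] = x[1] = 4, the sequence is periodic with period 3.
So x[56] = x[1 + ((56-1) mod 3)] = x[2] = 2.

2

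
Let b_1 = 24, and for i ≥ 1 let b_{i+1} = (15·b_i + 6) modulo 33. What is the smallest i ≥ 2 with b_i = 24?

6

Listing terms: b_1 = 24, b_2 = 3, b_3 = 18, b_4 = 12, b_5 = 21, b_6 = 24.
The sequence repeats with period 5.
The value 24 next appears (with i ≥ 2) at b_6.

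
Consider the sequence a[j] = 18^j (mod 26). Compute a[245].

18

We have a[0] = 1,  a[1] = 18,  a[2] = 12,  a[3] = 8,  a[4] = 14,  a[5] = 18.
Since a[5] = a[1] = 18, the sequence is eventually periodic: after a pre-period of length 1 it cycles with period 4.
For j ≥ 1, a[j] depends only on (j - 1) mod 4. (245 - 1) mod 4 = 0, so a[245] = a[1] = 18.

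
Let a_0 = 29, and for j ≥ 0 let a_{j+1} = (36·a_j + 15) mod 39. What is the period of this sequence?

6

a_0 = 29; a_1 = 6; a_2 = 36; a_3 = 24; a_4 = 21; a_5 = 30; a_6 = 3; a_7 = 6.
Since a_7 = a_1 = 6, the sequence is eventually periodic: after a pre-period of length 1 it cycles with period 6.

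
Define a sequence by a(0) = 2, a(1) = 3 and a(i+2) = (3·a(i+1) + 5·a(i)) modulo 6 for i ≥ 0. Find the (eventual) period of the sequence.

12

We have a(0) = 2, a(1) = 3, a(2) = 1, a(3) = 0, a(4) = 5, a(5) = 3, a(6) = 4, a(7) = 3, a(8) = 5, a(9) = 0, a(10) = 1, a(11) = 3, a(12) = 2, a(13) = 3.
Since (a(12), a(13)) = (a(0), a(1)) = (2, 3) (two consecutive terms determine the rest), the sequence is periodic with period 12.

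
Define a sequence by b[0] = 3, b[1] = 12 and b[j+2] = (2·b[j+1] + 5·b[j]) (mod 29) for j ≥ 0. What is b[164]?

7

We have b[0] = 3, b[1] = 12, b[2] = 10, b[3] = 22, b[4] = 7, b[5] = 8, b[6] = 22, b[7] = 26, b[8] = 17, b[9] = 19, b[10] = 7, b[11] = 22, b[12] = 21, b[13] = 7, b[14] = 3, b[15] = 12.
Since (b[14], b[15]) = (b[0], b[1]) = (3, 12) (two consecutive terms determine the rest), the sequence is periodic with period 14.
(164 - 0) mod 14 = 10, so b[164] = b[10] = 7.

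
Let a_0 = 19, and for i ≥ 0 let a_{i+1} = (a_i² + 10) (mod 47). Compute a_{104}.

We have a_0 = 19, a_1 = 42, a_2 = 35, a_3 = 13, a_4 = 38, a_5 = 44, a_6 = 19.
Since a_6 = a_0 = 19, the sequence is periodic with period 6.
So a_{104} = a_{0 + ((104-0) mod 6)} = a_2 = 35.

35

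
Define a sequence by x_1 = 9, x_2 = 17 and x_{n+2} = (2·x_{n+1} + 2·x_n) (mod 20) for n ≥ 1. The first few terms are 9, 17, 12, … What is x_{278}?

We have x_1 = 9, x_2 = 17, x_3 = 12, x_4 = 18, x_5 = 0, x_6 = 16, x_7 = 12, x_8 = 16, x_9 = 16, x_{10} = 4, x_{11} = 0, x_{12} = 8, x_{13} = 16, x_{14} = 8, x_{15} = 8, x_{16} = 12, x_{17} = 0, x_{18} = 4, x_{19} = 8, x_{20} = 4, x_{21} = 4, x_{22} = 16, x_{23} = 0, x_{24} = 12, x_{25} = 4, x_{26} = 12, x_{27} = 12, x_{28} = 8, x_{29} = 0, x_{30} = 16.
Since (x_{29}, x_{30}) = (x_5, x_6) = (0, 16) (two consecutive terms determine the rest), the sequence is eventually periodic: after a pre-period of length 4 it cycles with period 24.
For n ≥ 5, x_n depends only on (n - 5) mod 24. (278 - 5) mod 24 = 9, so x_{278} = x_{14} = 8.

8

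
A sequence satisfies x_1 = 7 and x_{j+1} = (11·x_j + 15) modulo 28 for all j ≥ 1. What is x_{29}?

Listing terms: x_1 = 7, x_2 = 8, x_3 = 19, x_4 = 0, x_5 = 15, x_6 = 12, x_7 = 7.
The sequence repeats with period 6.
(29 - 1) mod 6 = 4, so x_{29} = x_5 = 15.

15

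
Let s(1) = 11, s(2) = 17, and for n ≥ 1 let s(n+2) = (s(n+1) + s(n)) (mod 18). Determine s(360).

6

s(1) = 11; s(2) = 17; s(3) = 10; s(4) = 9; s(5) = 1; s(6) = 10; s(7) = 11; s(8) = 3; s(9) = 14; s(10) = 17; s(11) = 13; s(12) = 12; s(13) = 7; s(14) = 1; s(15) = 8; s(16) = 9; s(17) = 17; s(18) = 8; s(19) = 7; s(20) = 15; s(21) = 4; s(22) = 1; s(23) = 5; s(24) = 6; s(25) = 11; s(26) = 17.
Since (s(25), s(26)) = (s(1), s(2)) = (11, 17) (two consecutive terms determine the rest), the sequence is periodic with period 24.
(360 - 1) mod 24 = 23, so s(360) = s(24) = 6.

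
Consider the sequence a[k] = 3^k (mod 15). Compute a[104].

6

Listing terms: a[0] = 1, a[1] = 3, a[2] = 9, a[3] = 12, a[4] = 6, a[5] = 3.
Since a[5] = a[1] = 3, the sequence is eventually periodic: after a pre-period of length 1 it cycles with period 4.
For k ≥ 1, a[k] depends only on (k - 1) mod 4. (104 - 1) mod 4 = 3, so a[104] = a[4] = 6.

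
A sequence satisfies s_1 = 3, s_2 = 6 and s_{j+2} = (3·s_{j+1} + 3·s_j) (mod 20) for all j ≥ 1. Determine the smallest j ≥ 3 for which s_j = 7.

3

We have s_1 = 3,  s_2 = 6,  s_3 = 7,  s_4 = 19,  s_5 = 18,  s_6 = 11,  s_7 = 7,  s_8 = 14,  s_9 = 3,  s_{10} = 11,  s_{11} = 2,  s_{12} = 19,  s_{13} = 3,  s_{14} = 6.
The sequence repeats with period 12.
The value 7 first appears (with j ≥ 3) at s_3.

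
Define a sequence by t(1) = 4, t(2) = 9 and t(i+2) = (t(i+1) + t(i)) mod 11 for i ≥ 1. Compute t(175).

Listing terms: t(1) = 4,  t(2) = 9,  t(3) = 2,  t(4) = 0,  t(5) = 2,  t(6) = 2,  t(7) = 4,  t(8) = 6,  t(9) = 10,  t(10) = 5,  t(11) = 4,  t(12) = 9.
The sequence repeats with period 10.
So t(175) = t(1 + ((175-1) mod 10)) = t(5) = 2.

2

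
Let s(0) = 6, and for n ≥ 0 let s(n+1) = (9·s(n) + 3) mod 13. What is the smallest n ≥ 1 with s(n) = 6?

Listing terms: s(0) = 6,  s(1) = 5,  s(2) = 9,  s(3) = 6.
Since s(3) = s(0) = 6, the sequence is periodic with period 3.
The value 6 next appears (with n ≥ 1) at s(3).

3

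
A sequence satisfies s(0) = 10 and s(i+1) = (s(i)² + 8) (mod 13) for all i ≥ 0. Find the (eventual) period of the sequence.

3

Listing terms: s(0) = 10,  s(1) = 4,  s(2) = 11,  s(3) = 12,  s(4) = 9,  s(5) = 11.
Since s(5) = s(2) = 11, the sequence is eventually periodic: after a pre-period of length 2 it cycles with period 3.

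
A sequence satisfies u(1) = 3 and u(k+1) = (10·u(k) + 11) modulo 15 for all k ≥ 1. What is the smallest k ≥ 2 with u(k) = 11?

Computing terms: u(1) = 3; u(2) = 11; u(3) = 1; u(4) = 6; u(5) = 11.
Since u(5) = u(2) = 11, the sequence is eventually periodic: after a pre-period of length 1 it cycles with period 3.
The value 11 first appears (with k ≥ 2) at u(2).

2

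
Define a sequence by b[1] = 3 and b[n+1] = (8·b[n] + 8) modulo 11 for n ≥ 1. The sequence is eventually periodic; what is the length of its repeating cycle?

Listing terms: b[1] = 3, b[2] = 10, b[3] = 0, b[4] = 8, b[5] = 6, b[6] = 1, b[7] = 5, b[8] = 4, b[9] = 7, b[10] = 9, b[11] = 3.
Since b[11] = b[1] = 3, the sequence is periodic with period 10.

10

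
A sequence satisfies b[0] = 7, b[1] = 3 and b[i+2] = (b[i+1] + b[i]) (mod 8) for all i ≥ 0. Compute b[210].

b[0] = 7,  b[1] = 3,  b[2] = 2,  b[3] = 5,  b[4] = 7,  b[5] = 4,  b[6] = 3,  b[7] = 7,  b[8] = 2,  b[9] = 1,  b[10] = 3,  b[11] = 4,  b[12] = 7,  b[13] = 3.
The sequence repeats with period 12.
So b[210] = b[0 + ((210-0) mod 12)] = b[6] = 3.

3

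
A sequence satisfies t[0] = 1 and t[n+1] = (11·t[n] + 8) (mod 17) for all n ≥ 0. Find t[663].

8

Computing terms: t[0] = 1,  t[1] = 2,  t[2] = 13,  t[3] = 15,  t[4] = 3,  t[5] = 7,  t[6] = 0,  t[7] = 8,  t[8] = 11,  t[9] = 10,  t[10] = 16,  t[11] = 14,  t[12] = 9,  t[13] = 5,  t[14] = 12,  t[15] = 4,  t[16] = 1.
The sequence repeats with period 16.
(663 - 0) mod 16 = 7, so t[663] = t[7] = 8.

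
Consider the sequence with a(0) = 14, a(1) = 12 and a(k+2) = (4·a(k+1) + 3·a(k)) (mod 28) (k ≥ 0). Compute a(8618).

10

We have a(0) = 14; a(1) = 12; a(2) = 6; a(3) = 4; a(4) = 6; a(5) = 8; a(6) = 22; a(7) = 0; a(8) = 10; a(9) = 12; a(10) = 22; a(11) = 12; a(12) = 2; a(13) = 16; a(14) = 14; a(15) = 20; a(16) = 10; a(17) = 16; a(18) = 10; a(19) = 4; a(20) = 18; a(21) = 0; a(22) = 26; a(23) = 20; a(24) = 18; a(25) = 20; a(26) = 22; a(27) = 8; a(28) = 14; a(29) = 24; a(30) = 26; a(31) = 8; a(32) = 26; a(33) = 16; a(34) = 2; a(35) = 0; a(36) = 6; a(37) = 24; a(38) = 2; a(39) = 24; a(40) = 18; a(41) = 4; a(42) = 14; a(43) = 12.
Since (a(42), a(43)) = (a(0), a(1)) = (14, 12) (two consecutive terms determine the rest), the sequence is periodic with period 42.
So a(8618) = a(0 + ((8618-0) mod 42)) = a(8) = 10.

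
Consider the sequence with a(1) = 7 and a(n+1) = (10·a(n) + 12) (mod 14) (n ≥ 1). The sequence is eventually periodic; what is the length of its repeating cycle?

6

a(1) = 7, a(2) = 12, a(3) = 6, a(4) = 2, a(5) = 4, a(6) = 10, a(7) = 0, a(8) = 12.
Since a(8) = a(2) = 12, the sequence is eventually periodic: after a pre-period of length 1 it cycles with period 6.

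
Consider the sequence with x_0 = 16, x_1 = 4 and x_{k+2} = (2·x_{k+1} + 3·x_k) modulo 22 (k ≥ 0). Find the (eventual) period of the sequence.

5

x_0 = 16,  x_1 = 4,  x_2 = 12,  x_3 = 14,  x_4 = 20,  x_5 = 16,  x_6 = 4.
Since (x_5, x_6) = (x_0, x_1) = (16, 4) (two consecutive terms determine the rest), the sequence is periodic with period 5.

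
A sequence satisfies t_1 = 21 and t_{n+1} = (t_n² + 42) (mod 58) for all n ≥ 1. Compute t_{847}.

13

Computing terms: t_1 = 21, t_2 = 19, t_3 = 55, t_4 = 51, t_5 = 33, t_6 = 29, t_7 = 13, t_8 = 37, t_9 = 19.
Since t_9 = t_2 = 19, the sequence is eventually periodic: after a pre-period of length 1 it cycles with period 7.
For n ≥ 2, t_n depends only on (n - 2) mod 7. (847 - 2) mod 7 = 5, so t_{847} = t_7 = 13.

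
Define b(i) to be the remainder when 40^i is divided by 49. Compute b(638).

b(0) = 1; b(1) = 40; b(2) = 32; b(3) = 6; b(4) = 44; b(5) = 45; b(6) = 36; b(7) = 19; b(8) = 25; b(9) = 20; b(10) = 16; b(11) = 3; b(12) = 22; b(13) = 47; b(14) = 18; b(15) = 34; b(16) = 37; b(17) = 10; b(18) = 8; b(19) = 26; b(20) = 11; b(21) = 48; b(22) = 9; b(23) = 17; b(24) = 43; b(25) = 5; b(26) = 4; b(27) = 13; b(28) = 30; b(29) = 24; b(30) = 29; b(31) = 33; b(32) = 46; b(33) = 27; b(34) = 2; b(35) = 31; b(36) = 15; b(37) = 12; b(38) = 39; b(39) = 41; b(40) = 23; b(41) = 38; b(42) = 1.
Since b(42) = b(0) = 1, the sequence is periodic with period 42.
(638 - 0) mod 42 = 8, so b(638) = b(8) = 25.

25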